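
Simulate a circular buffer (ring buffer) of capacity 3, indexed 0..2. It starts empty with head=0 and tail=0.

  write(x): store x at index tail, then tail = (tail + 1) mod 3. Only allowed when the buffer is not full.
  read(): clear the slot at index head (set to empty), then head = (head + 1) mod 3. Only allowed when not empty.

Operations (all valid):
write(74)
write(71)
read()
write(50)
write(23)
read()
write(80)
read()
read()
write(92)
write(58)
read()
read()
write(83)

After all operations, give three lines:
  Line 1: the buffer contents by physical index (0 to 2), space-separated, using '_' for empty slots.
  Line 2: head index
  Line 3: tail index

Answer: 58 83 _
0
2

Derivation:
write(74): buf=[74 _ _], head=0, tail=1, size=1
write(71): buf=[74 71 _], head=0, tail=2, size=2
read(): buf=[_ 71 _], head=1, tail=2, size=1
write(50): buf=[_ 71 50], head=1, tail=0, size=2
write(23): buf=[23 71 50], head=1, tail=1, size=3
read(): buf=[23 _ 50], head=2, tail=1, size=2
write(80): buf=[23 80 50], head=2, tail=2, size=3
read(): buf=[23 80 _], head=0, tail=2, size=2
read(): buf=[_ 80 _], head=1, tail=2, size=1
write(92): buf=[_ 80 92], head=1, tail=0, size=2
write(58): buf=[58 80 92], head=1, tail=1, size=3
read(): buf=[58 _ 92], head=2, tail=1, size=2
read(): buf=[58 _ _], head=0, tail=1, size=1
write(83): buf=[58 83 _], head=0, tail=2, size=2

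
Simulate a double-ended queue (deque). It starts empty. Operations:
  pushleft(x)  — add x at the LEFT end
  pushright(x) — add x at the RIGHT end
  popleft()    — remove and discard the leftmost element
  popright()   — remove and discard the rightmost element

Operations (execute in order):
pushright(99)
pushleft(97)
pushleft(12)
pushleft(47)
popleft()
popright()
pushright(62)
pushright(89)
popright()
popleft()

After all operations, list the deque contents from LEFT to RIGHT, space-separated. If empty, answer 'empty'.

Answer: 97 62

Derivation:
pushright(99): [99]
pushleft(97): [97, 99]
pushleft(12): [12, 97, 99]
pushleft(47): [47, 12, 97, 99]
popleft(): [12, 97, 99]
popright(): [12, 97]
pushright(62): [12, 97, 62]
pushright(89): [12, 97, 62, 89]
popright(): [12, 97, 62]
popleft(): [97, 62]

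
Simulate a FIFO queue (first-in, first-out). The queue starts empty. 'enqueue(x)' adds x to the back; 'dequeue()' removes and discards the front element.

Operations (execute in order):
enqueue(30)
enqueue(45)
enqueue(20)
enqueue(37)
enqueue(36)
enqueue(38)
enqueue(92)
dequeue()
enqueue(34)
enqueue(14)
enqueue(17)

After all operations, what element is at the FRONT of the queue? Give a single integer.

Answer: 45

Derivation:
enqueue(30): queue = [30]
enqueue(45): queue = [30, 45]
enqueue(20): queue = [30, 45, 20]
enqueue(37): queue = [30, 45, 20, 37]
enqueue(36): queue = [30, 45, 20, 37, 36]
enqueue(38): queue = [30, 45, 20, 37, 36, 38]
enqueue(92): queue = [30, 45, 20, 37, 36, 38, 92]
dequeue(): queue = [45, 20, 37, 36, 38, 92]
enqueue(34): queue = [45, 20, 37, 36, 38, 92, 34]
enqueue(14): queue = [45, 20, 37, 36, 38, 92, 34, 14]
enqueue(17): queue = [45, 20, 37, 36, 38, 92, 34, 14, 17]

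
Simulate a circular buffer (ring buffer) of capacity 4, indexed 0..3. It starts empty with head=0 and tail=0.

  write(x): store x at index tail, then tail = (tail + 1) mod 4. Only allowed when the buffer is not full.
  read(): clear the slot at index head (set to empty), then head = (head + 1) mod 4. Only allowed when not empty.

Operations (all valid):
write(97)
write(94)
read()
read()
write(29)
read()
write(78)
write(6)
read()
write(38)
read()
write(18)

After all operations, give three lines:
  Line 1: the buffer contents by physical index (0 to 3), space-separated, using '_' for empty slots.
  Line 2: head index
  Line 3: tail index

write(97): buf=[97 _ _ _], head=0, tail=1, size=1
write(94): buf=[97 94 _ _], head=0, tail=2, size=2
read(): buf=[_ 94 _ _], head=1, tail=2, size=1
read(): buf=[_ _ _ _], head=2, tail=2, size=0
write(29): buf=[_ _ 29 _], head=2, tail=3, size=1
read(): buf=[_ _ _ _], head=3, tail=3, size=0
write(78): buf=[_ _ _ 78], head=3, tail=0, size=1
write(6): buf=[6 _ _ 78], head=3, tail=1, size=2
read(): buf=[6 _ _ _], head=0, tail=1, size=1
write(38): buf=[6 38 _ _], head=0, tail=2, size=2
read(): buf=[_ 38 _ _], head=1, tail=2, size=1
write(18): buf=[_ 38 18 _], head=1, tail=3, size=2

Answer: _ 38 18 _
1
3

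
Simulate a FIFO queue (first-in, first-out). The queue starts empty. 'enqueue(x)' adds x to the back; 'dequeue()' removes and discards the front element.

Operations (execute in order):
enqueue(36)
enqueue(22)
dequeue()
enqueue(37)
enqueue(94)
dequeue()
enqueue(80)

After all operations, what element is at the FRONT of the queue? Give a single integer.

enqueue(36): queue = [36]
enqueue(22): queue = [36, 22]
dequeue(): queue = [22]
enqueue(37): queue = [22, 37]
enqueue(94): queue = [22, 37, 94]
dequeue(): queue = [37, 94]
enqueue(80): queue = [37, 94, 80]

Answer: 37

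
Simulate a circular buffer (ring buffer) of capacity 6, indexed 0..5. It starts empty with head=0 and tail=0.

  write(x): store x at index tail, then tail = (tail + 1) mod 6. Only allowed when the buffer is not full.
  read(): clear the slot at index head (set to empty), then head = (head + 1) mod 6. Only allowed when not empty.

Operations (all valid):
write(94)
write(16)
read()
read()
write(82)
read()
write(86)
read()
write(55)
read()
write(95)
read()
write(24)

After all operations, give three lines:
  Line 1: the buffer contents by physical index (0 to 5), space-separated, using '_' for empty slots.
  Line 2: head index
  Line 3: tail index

Answer: 24 _ _ _ _ _
0
1

Derivation:
write(94): buf=[94 _ _ _ _ _], head=0, tail=1, size=1
write(16): buf=[94 16 _ _ _ _], head=0, tail=2, size=2
read(): buf=[_ 16 _ _ _ _], head=1, tail=2, size=1
read(): buf=[_ _ _ _ _ _], head=2, tail=2, size=0
write(82): buf=[_ _ 82 _ _ _], head=2, tail=3, size=1
read(): buf=[_ _ _ _ _ _], head=3, tail=3, size=0
write(86): buf=[_ _ _ 86 _ _], head=3, tail=4, size=1
read(): buf=[_ _ _ _ _ _], head=4, tail=4, size=0
write(55): buf=[_ _ _ _ 55 _], head=4, tail=5, size=1
read(): buf=[_ _ _ _ _ _], head=5, tail=5, size=0
write(95): buf=[_ _ _ _ _ 95], head=5, tail=0, size=1
read(): buf=[_ _ _ _ _ _], head=0, tail=0, size=0
write(24): buf=[24 _ _ _ _ _], head=0, tail=1, size=1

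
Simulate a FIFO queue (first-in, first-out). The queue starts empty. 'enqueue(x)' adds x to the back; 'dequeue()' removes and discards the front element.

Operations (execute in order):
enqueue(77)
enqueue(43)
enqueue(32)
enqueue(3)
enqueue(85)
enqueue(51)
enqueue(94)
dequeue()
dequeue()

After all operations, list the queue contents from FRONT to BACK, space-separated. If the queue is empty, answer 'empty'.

Answer: 32 3 85 51 94

Derivation:
enqueue(77): [77]
enqueue(43): [77, 43]
enqueue(32): [77, 43, 32]
enqueue(3): [77, 43, 32, 3]
enqueue(85): [77, 43, 32, 3, 85]
enqueue(51): [77, 43, 32, 3, 85, 51]
enqueue(94): [77, 43, 32, 3, 85, 51, 94]
dequeue(): [43, 32, 3, 85, 51, 94]
dequeue(): [32, 3, 85, 51, 94]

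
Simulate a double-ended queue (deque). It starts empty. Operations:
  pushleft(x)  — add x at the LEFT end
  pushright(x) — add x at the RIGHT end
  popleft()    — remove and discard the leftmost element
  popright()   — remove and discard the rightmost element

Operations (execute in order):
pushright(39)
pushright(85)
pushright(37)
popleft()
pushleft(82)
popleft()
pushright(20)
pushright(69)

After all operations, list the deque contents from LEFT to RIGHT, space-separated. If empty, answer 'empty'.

Answer: 85 37 20 69

Derivation:
pushright(39): [39]
pushright(85): [39, 85]
pushright(37): [39, 85, 37]
popleft(): [85, 37]
pushleft(82): [82, 85, 37]
popleft(): [85, 37]
pushright(20): [85, 37, 20]
pushright(69): [85, 37, 20, 69]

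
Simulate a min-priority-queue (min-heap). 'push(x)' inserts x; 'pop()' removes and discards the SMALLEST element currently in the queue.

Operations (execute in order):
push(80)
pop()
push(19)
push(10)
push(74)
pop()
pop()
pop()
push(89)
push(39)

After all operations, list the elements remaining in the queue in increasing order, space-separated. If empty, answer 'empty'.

push(80): heap contents = [80]
pop() → 80: heap contents = []
push(19): heap contents = [19]
push(10): heap contents = [10, 19]
push(74): heap contents = [10, 19, 74]
pop() → 10: heap contents = [19, 74]
pop() → 19: heap contents = [74]
pop() → 74: heap contents = []
push(89): heap contents = [89]
push(39): heap contents = [39, 89]

Answer: 39 89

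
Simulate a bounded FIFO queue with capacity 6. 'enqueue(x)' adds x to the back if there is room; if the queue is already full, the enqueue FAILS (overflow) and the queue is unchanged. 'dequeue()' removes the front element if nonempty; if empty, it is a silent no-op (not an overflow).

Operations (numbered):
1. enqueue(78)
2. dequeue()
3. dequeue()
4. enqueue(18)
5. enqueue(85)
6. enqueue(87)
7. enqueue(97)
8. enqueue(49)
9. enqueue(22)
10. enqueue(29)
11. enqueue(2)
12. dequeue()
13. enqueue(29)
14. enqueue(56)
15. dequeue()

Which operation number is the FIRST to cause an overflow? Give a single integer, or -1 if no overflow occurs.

1. enqueue(78): size=1
2. dequeue(): size=0
3. dequeue(): empty, no-op, size=0
4. enqueue(18): size=1
5. enqueue(85): size=2
6. enqueue(87): size=3
7. enqueue(97): size=4
8. enqueue(49): size=5
9. enqueue(22): size=6
10. enqueue(29): size=6=cap → OVERFLOW (fail)
11. enqueue(2): size=6=cap → OVERFLOW (fail)
12. dequeue(): size=5
13. enqueue(29): size=6
14. enqueue(56): size=6=cap → OVERFLOW (fail)
15. dequeue(): size=5

Answer: 10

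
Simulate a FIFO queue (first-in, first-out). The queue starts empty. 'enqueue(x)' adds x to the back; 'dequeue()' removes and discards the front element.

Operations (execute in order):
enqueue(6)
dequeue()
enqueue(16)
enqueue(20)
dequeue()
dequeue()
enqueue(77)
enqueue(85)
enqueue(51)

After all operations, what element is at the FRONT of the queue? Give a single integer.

Answer: 77

Derivation:
enqueue(6): queue = [6]
dequeue(): queue = []
enqueue(16): queue = [16]
enqueue(20): queue = [16, 20]
dequeue(): queue = [20]
dequeue(): queue = []
enqueue(77): queue = [77]
enqueue(85): queue = [77, 85]
enqueue(51): queue = [77, 85, 51]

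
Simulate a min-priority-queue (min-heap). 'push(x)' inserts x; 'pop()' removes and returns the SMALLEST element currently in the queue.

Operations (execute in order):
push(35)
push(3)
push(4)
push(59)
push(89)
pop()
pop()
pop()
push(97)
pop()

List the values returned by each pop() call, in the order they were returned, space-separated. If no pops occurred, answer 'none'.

Answer: 3 4 35 59

Derivation:
push(35): heap contents = [35]
push(3): heap contents = [3, 35]
push(4): heap contents = [3, 4, 35]
push(59): heap contents = [3, 4, 35, 59]
push(89): heap contents = [3, 4, 35, 59, 89]
pop() → 3: heap contents = [4, 35, 59, 89]
pop() → 4: heap contents = [35, 59, 89]
pop() → 35: heap contents = [59, 89]
push(97): heap contents = [59, 89, 97]
pop() → 59: heap contents = [89, 97]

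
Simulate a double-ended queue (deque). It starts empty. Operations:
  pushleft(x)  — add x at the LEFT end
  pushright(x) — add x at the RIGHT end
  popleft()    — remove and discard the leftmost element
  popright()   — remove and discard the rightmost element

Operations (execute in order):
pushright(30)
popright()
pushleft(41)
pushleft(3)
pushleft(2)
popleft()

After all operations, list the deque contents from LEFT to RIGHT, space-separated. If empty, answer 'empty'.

Answer: 3 41

Derivation:
pushright(30): [30]
popright(): []
pushleft(41): [41]
pushleft(3): [3, 41]
pushleft(2): [2, 3, 41]
popleft(): [3, 41]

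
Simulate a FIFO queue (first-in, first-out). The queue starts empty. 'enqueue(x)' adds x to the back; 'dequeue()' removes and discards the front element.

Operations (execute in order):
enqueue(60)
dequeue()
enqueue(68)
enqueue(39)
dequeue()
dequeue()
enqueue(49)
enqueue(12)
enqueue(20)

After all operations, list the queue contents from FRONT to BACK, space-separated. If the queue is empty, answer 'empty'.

enqueue(60): [60]
dequeue(): []
enqueue(68): [68]
enqueue(39): [68, 39]
dequeue(): [39]
dequeue(): []
enqueue(49): [49]
enqueue(12): [49, 12]
enqueue(20): [49, 12, 20]

Answer: 49 12 20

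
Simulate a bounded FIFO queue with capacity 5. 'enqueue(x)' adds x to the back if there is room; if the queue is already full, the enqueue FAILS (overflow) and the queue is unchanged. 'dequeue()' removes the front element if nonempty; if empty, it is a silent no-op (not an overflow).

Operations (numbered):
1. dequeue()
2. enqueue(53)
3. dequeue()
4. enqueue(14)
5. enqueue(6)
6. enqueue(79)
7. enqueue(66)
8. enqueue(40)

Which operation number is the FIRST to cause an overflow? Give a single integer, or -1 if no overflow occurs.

Answer: -1

Derivation:
1. dequeue(): empty, no-op, size=0
2. enqueue(53): size=1
3. dequeue(): size=0
4. enqueue(14): size=1
5. enqueue(6): size=2
6. enqueue(79): size=3
7. enqueue(66): size=4
8. enqueue(40): size=5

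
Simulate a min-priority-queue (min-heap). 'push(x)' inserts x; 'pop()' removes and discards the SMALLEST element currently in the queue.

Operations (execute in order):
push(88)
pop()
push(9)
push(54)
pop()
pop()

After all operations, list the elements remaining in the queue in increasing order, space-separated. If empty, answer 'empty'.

Answer: empty

Derivation:
push(88): heap contents = [88]
pop() → 88: heap contents = []
push(9): heap contents = [9]
push(54): heap contents = [9, 54]
pop() → 9: heap contents = [54]
pop() → 54: heap contents = []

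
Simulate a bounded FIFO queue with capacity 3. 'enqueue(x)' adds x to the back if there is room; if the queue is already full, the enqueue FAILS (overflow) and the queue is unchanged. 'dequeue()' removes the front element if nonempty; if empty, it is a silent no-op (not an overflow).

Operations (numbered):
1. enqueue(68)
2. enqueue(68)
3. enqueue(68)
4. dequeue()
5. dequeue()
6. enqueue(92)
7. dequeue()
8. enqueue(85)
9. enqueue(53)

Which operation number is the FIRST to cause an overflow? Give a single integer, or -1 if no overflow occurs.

Answer: -1

Derivation:
1. enqueue(68): size=1
2. enqueue(68): size=2
3. enqueue(68): size=3
4. dequeue(): size=2
5. dequeue(): size=1
6. enqueue(92): size=2
7. dequeue(): size=1
8. enqueue(85): size=2
9. enqueue(53): size=3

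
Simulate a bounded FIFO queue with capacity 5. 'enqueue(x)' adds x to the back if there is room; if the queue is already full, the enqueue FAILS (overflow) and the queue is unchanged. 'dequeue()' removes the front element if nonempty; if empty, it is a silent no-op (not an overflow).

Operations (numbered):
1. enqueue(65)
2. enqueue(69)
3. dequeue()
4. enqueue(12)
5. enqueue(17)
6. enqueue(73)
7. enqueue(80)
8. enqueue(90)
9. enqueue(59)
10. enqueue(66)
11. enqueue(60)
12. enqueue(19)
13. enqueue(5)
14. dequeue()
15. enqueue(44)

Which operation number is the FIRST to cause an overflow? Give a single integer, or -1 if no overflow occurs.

1. enqueue(65): size=1
2. enqueue(69): size=2
3. dequeue(): size=1
4. enqueue(12): size=2
5. enqueue(17): size=3
6. enqueue(73): size=4
7. enqueue(80): size=5
8. enqueue(90): size=5=cap → OVERFLOW (fail)
9. enqueue(59): size=5=cap → OVERFLOW (fail)
10. enqueue(66): size=5=cap → OVERFLOW (fail)
11. enqueue(60): size=5=cap → OVERFLOW (fail)
12. enqueue(19): size=5=cap → OVERFLOW (fail)
13. enqueue(5): size=5=cap → OVERFLOW (fail)
14. dequeue(): size=4
15. enqueue(44): size=5

Answer: 8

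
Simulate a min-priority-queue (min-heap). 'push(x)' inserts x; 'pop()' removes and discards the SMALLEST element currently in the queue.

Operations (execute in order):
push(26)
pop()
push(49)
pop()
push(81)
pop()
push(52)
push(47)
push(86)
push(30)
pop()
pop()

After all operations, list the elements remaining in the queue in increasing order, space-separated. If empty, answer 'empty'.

push(26): heap contents = [26]
pop() → 26: heap contents = []
push(49): heap contents = [49]
pop() → 49: heap contents = []
push(81): heap contents = [81]
pop() → 81: heap contents = []
push(52): heap contents = [52]
push(47): heap contents = [47, 52]
push(86): heap contents = [47, 52, 86]
push(30): heap contents = [30, 47, 52, 86]
pop() → 30: heap contents = [47, 52, 86]
pop() → 47: heap contents = [52, 86]

Answer: 52 86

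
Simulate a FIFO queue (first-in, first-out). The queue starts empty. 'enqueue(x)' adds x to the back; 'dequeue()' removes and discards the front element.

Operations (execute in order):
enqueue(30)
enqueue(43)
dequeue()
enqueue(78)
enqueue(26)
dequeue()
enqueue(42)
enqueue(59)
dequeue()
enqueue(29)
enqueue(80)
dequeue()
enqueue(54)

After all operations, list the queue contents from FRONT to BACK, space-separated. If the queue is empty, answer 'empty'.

enqueue(30): [30]
enqueue(43): [30, 43]
dequeue(): [43]
enqueue(78): [43, 78]
enqueue(26): [43, 78, 26]
dequeue(): [78, 26]
enqueue(42): [78, 26, 42]
enqueue(59): [78, 26, 42, 59]
dequeue(): [26, 42, 59]
enqueue(29): [26, 42, 59, 29]
enqueue(80): [26, 42, 59, 29, 80]
dequeue(): [42, 59, 29, 80]
enqueue(54): [42, 59, 29, 80, 54]

Answer: 42 59 29 80 54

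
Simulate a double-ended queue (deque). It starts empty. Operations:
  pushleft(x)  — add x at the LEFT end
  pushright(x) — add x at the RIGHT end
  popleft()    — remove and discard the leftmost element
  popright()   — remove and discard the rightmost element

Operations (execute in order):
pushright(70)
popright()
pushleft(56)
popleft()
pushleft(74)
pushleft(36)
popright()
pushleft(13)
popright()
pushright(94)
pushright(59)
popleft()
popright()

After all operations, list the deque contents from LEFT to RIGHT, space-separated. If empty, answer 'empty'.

pushright(70): [70]
popright(): []
pushleft(56): [56]
popleft(): []
pushleft(74): [74]
pushleft(36): [36, 74]
popright(): [36]
pushleft(13): [13, 36]
popright(): [13]
pushright(94): [13, 94]
pushright(59): [13, 94, 59]
popleft(): [94, 59]
popright(): [94]

Answer: 94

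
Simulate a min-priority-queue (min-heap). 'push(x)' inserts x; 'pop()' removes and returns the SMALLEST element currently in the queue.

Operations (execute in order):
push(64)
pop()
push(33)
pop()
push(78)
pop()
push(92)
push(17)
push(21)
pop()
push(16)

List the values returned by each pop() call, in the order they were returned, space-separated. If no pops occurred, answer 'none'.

push(64): heap contents = [64]
pop() → 64: heap contents = []
push(33): heap contents = [33]
pop() → 33: heap contents = []
push(78): heap contents = [78]
pop() → 78: heap contents = []
push(92): heap contents = [92]
push(17): heap contents = [17, 92]
push(21): heap contents = [17, 21, 92]
pop() → 17: heap contents = [21, 92]
push(16): heap contents = [16, 21, 92]

Answer: 64 33 78 17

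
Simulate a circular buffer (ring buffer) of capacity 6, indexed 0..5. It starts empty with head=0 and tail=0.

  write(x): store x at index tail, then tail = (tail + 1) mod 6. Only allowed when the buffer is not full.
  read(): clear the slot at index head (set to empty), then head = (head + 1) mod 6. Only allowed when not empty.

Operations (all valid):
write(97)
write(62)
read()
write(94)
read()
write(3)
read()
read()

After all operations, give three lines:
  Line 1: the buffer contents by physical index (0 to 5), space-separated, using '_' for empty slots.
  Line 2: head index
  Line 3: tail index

write(97): buf=[97 _ _ _ _ _], head=0, tail=1, size=1
write(62): buf=[97 62 _ _ _ _], head=0, tail=2, size=2
read(): buf=[_ 62 _ _ _ _], head=1, tail=2, size=1
write(94): buf=[_ 62 94 _ _ _], head=1, tail=3, size=2
read(): buf=[_ _ 94 _ _ _], head=2, tail=3, size=1
write(3): buf=[_ _ 94 3 _ _], head=2, tail=4, size=2
read(): buf=[_ _ _ 3 _ _], head=3, tail=4, size=1
read(): buf=[_ _ _ _ _ _], head=4, tail=4, size=0

Answer: _ _ _ _ _ _
4
4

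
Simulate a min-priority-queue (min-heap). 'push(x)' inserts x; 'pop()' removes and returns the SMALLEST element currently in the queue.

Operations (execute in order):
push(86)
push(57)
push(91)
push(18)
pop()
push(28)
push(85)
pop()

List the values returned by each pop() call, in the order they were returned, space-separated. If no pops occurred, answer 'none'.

push(86): heap contents = [86]
push(57): heap contents = [57, 86]
push(91): heap contents = [57, 86, 91]
push(18): heap contents = [18, 57, 86, 91]
pop() → 18: heap contents = [57, 86, 91]
push(28): heap contents = [28, 57, 86, 91]
push(85): heap contents = [28, 57, 85, 86, 91]
pop() → 28: heap contents = [57, 85, 86, 91]

Answer: 18 28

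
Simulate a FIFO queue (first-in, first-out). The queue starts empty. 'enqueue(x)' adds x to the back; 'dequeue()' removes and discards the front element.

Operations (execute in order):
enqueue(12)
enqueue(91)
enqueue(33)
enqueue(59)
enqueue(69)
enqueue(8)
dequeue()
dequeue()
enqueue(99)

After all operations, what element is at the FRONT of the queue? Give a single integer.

Answer: 33

Derivation:
enqueue(12): queue = [12]
enqueue(91): queue = [12, 91]
enqueue(33): queue = [12, 91, 33]
enqueue(59): queue = [12, 91, 33, 59]
enqueue(69): queue = [12, 91, 33, 59, 69]
enqueue(8): queue = [12, 91, 33, 59, 69, 8]
dequeue(): queue = [91, 33, 59, 69, 8]
dequeue(): queue = [33, 59, 69, 8]
enqueue(99): queue = [33, 59, 69, 8, 99]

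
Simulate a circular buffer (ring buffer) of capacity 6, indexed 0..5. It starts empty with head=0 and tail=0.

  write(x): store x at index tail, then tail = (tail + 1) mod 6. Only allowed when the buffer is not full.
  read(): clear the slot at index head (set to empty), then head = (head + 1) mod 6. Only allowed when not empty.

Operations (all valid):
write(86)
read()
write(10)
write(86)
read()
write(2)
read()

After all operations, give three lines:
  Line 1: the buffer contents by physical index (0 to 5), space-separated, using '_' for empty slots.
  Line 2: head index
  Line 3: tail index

write(86): buf=[86 _ _ _ _ _], head=0, tail=1, size=1
read(): buf=[_ _ _ _ _ _], head=1, tail=1, size=0
write(10): buf=[_ 10 _ _ _ _], head=1, tail=2, size=1
write(86): buf=[_ 10 86 _ _ _], head=1, tail=3, size=2
read(): buf=[_ _ 86 _ _ _], head=2, tail=3, size=1
write(2): buf=[_ _ 86 2 _ _], head=2, tail=4, size=2
read(): buf=[_ _ _ 2 _ _], head=3, tail=4, size=1

Answer: _ _ _ 2 _ _
3
4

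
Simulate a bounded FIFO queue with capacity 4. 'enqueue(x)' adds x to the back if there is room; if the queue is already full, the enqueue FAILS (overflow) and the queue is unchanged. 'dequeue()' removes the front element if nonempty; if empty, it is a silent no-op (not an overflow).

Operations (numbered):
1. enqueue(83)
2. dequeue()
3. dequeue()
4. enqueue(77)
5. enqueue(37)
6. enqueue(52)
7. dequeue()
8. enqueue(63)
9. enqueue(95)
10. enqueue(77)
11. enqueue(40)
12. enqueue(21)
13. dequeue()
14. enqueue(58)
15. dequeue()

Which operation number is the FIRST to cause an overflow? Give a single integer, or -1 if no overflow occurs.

1. enqueue(83): size=1
2. dequeue(): size=0
3. dequeue(): empty, no-op, size=0
4. enqueue(77): size=1
5. enqueue(37): size=2
6. enqueue(52): size=3
7. dequeue(): size=2
8. enqueue(63): size=3
9. enqueue(95): size=4
10. enqueue(77): size=4=cap → OVERFLOW (fail)
11. enqueue(40): size=4=cap → OVERFLOW (fail)
12. enqueue(21): size=4=cap → OVERFLOW (fail)
13. dequeue(): size=3
14. enqueue(58): size=4
15. dequeue(): size=3

Answer: 10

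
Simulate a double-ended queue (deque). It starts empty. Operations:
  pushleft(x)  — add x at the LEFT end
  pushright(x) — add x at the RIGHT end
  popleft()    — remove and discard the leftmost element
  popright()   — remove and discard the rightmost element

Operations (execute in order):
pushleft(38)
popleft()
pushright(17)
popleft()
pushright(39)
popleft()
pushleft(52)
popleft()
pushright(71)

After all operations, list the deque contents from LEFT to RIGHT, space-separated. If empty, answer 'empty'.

pushleft(38): [38]
popleft(): []
pushright(17): [17]
popleft(): []
pushright(39): [39]
popleft(): []
pushleft(52): [52]
popleft(): []
pushright(71): [71]

Answer: 71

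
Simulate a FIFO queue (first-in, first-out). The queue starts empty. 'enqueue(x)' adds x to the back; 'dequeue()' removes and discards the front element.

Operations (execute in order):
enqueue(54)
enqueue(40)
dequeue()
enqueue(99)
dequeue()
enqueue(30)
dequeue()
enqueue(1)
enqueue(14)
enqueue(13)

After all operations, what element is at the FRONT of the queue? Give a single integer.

Answer: 30

Derivation:
enqueue(54): queue = [54]
enqueue(40): queue = [54, 40]
dequeue(): queue = [40]
enqueue(99): queue = [40, 99]
dequeue(): queue = [99]
enqueue(30): queue = [99, 30]
dequeue(): queue = [30]
enqueue(1): queue = [30, 1]
enqueue(14): queue = [30, 1, 14]
enqueue(13): queue = [30, 1, 14, 13]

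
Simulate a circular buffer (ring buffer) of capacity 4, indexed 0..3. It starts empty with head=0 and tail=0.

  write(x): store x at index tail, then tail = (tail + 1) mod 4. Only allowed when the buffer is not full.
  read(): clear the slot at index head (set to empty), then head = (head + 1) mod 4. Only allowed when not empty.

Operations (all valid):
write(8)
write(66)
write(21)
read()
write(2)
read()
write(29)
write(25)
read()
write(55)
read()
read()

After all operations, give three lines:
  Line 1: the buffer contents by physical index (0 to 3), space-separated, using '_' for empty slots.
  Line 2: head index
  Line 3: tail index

Answer: _ 25 55 _
1
3

Derivation:
write(8): buf=[8 _ _ _], head=0, tail=1, size=1
write(66): buf=[8 66 _ _], head=0, tail=2, size=2
write(21): buf=[8 66 21 _], head=0, tail=3, size=3
read(): buf=[_ 66 21 _], head=1, tail=3, size=2
write(2): buf=[_ 66 21 2], head=1, tail=0, size=3
read(): buf=[_ _ 21 2], head=2, tail=0, size=2
write(29): buf=[29 _ 21 2], head=2, tail=1, size=3
write(25): buf=[29 25 21 2], head=2, tail=2, size=4
read(): buf=[29 25 _ 2], head=3, tail=2, size=3
write(55): buf=[29 25 55 2], head=3, tail=3, size=4
read(): buf=[29 25 55 _], head=0, tail=3, size=3
read(): buf=[_ 25 55 _], head=1, tail=3, size=2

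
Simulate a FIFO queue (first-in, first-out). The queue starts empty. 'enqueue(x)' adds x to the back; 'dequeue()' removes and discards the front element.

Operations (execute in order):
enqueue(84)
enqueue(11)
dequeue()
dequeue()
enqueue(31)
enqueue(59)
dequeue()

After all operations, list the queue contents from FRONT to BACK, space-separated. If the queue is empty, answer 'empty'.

enqueue(84): [84]
enqueue(11): [84, 11]
dequeue(): [11]
dequeue(): []
enqueue(31): [31]
enqueue(59): [31, 59]
dequeue(): [59]

Answer: 59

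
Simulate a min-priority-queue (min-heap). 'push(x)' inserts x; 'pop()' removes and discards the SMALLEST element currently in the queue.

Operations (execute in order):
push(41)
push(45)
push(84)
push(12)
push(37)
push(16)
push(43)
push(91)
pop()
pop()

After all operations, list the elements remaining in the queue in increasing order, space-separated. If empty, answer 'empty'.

Answer: 37 41 43 45 84 91

Derivation:
push(41): heap contents = [41]
push(45): heap contents = [41, 45]
push(84): heap contents = [41, 45, 84]
push(12): heap contents = [12, 41, 45, 84]
push(37): heap contents = [12, 37, 41, 45, 84]
push(16): heap contents = [12, 16, 37, 41, 45, 84]
push(43): heap contents = [12, 16, 37, 41, 43, 45, 84]
push(91): heap contents = [12, 16, 37, 41, 43, 45, 84, 91]
pop() → 12: heap contents = [16, 37, 41, 43, 45, 84, 91]
pop() → 16: heap contents = [37, 41, 43, 45, 84, 91]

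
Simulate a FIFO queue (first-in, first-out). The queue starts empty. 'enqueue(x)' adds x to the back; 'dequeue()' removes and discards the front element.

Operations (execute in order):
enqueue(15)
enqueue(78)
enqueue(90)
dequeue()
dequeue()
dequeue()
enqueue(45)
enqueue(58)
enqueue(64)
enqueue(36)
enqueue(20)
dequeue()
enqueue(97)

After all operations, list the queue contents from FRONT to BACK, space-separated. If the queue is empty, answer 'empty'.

Answer: 58 64 36 20 97

Derivation:
enqueue(15): [15]
enqueue(78): [15, 78]
enqueue(90): [15, 78, 90]
dequeue(): [78, 90]
dequeue(): [90]
dequeue(): []
enqueue(45): [45]
enqueue(58): [45, 58]
enqueue(64): [45, 58, 64]
enqueue(36): [45, 58, 64, 36]
enqueue(20): [45, 58, 64, 36, 20]
dequeue(): [58, 64, 36, 20]
enqueue(97): [58, 64, 36, 20, 97]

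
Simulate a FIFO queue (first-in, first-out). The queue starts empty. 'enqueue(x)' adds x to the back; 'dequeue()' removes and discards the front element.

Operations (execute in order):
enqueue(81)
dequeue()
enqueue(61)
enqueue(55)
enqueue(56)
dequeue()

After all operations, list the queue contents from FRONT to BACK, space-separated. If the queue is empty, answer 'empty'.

enqueue(81): [81]
dequeue(): []
enqueue(61): [61]
enqueue(55): [61, 55]
enqueue(56): [61, 55, 56]
dequeue(): [55, 56]

Answer: 55 56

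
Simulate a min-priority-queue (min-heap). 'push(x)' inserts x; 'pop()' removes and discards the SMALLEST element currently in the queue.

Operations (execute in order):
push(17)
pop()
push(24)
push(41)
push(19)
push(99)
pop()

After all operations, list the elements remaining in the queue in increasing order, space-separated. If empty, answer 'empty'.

Answer: 24 41 99

Derivation:
push(17): heap contents = [17]
pop() → 17: heap contents = []
push(24): heap contents = [24]
push(41): heap contents = [24, 41]
push(19): heap contents = [19, 24, 41]
push(99): heap contents = [19, 24, 41, 99]
pop() → 19: heap contents = [24, 41, 99]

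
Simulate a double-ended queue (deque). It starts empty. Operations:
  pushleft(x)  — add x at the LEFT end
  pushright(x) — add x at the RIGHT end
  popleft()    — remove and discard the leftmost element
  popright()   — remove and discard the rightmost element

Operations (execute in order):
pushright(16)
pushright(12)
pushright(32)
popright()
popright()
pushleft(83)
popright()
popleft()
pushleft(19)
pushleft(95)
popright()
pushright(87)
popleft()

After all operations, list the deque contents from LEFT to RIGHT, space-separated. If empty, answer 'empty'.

Answer: 87

Derivation:
pushright(16): [16]
pushright(12): [16, 12]
pushright(32): [16, 12, 32]
popright(): [16, 12]
popright(): [16]
pushleft(83): [83, 16]
popright(): [83]
popleft(): []
pushleft(19): [19]
pushleft(95): [95, 19]
popright(): [95]
pushright(87): [95, 87]
popleft(): [87]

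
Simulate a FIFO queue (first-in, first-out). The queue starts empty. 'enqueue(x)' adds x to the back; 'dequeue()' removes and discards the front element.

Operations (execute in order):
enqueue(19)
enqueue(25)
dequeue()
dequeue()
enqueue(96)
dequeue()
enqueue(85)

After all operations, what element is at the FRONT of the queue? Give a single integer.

Answer: 85

Derivation:
enqueue(19): queue = [19]
enqueue(25): queue = [19, 25]
dequeue(): queue = [25]
dequeue(): queue = []
enqueue(96): queue = [96]
dequeue(): queue = []
enqueue(85): queue = [85]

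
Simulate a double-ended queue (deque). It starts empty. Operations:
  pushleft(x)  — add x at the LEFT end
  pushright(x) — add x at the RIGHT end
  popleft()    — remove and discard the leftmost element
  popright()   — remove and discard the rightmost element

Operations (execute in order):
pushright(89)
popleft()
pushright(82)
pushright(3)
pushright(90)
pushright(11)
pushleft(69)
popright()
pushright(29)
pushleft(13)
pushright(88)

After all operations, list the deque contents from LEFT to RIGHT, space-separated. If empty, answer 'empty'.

Answer: 13 69 82 3 90 29 88

Derivation:
pushright(89): [89]
popleft(): []
pushright(82): [82]
pushright(3): [82, 3]
pushright(90): [82, 3, 90]
pushright(11): [82, 3, 90, 11]
pushleft(69): [69, 82, 3, 90, 11]
popright(): [69, 82, 3, 90]
pushright(29): [69, 82, 3, 90, 29]
pushleft(13): [13, 69, 82, 3, 90, 29]
pushright(88): [13, 69, 82, 3, 90, 29, 88]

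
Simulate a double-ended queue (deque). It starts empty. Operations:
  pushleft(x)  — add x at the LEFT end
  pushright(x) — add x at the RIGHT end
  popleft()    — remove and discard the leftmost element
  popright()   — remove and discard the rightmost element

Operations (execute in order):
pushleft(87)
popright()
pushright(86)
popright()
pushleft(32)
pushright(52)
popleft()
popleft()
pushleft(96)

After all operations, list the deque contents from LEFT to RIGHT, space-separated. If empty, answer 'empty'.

pushleft(87): [87]
popright(): []
pushright(86): [86]
popright(): []
pushleft(32): [32]
pushright(52): [32, 52]
popleft(): [52]
popleft(): []
pushleft(96): [96]

Answer: 96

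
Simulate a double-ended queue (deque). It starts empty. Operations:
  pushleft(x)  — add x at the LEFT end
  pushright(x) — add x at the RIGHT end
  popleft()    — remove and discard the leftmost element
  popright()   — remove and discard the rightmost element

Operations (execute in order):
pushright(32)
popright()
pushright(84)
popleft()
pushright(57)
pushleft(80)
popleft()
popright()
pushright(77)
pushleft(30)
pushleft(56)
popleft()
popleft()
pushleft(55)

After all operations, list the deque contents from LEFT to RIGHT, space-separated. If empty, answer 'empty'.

pushright(32): [32]
popright(): []
pushright(84): [84]
popleft(): []
pushright(57): [57]
pushleft(80): [80, 57]
popleft(): [57]
popright(): []
pushright(77): [77]
pushleft(30): [30, 77]
pushleft(56): [56, 30, 77]
popleft(): [30, 77]
popleft(): [77]
pushleft(55): [55, 77]

Answer: 55 77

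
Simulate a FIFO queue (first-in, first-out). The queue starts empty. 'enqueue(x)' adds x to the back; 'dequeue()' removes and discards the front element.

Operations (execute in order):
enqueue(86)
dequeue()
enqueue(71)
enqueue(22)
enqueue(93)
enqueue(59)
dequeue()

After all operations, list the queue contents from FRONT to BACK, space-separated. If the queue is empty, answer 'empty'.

enqueue(86): [86]
dequeue(): []
enqueue(71): [71]
enqueue(22): [71, 22]
enqueue(93): [71, 22, 93]
enqueue(59): [71, 22, 93, 59]
dequeue(): [22, 93, 59]

Answer: 22 93 59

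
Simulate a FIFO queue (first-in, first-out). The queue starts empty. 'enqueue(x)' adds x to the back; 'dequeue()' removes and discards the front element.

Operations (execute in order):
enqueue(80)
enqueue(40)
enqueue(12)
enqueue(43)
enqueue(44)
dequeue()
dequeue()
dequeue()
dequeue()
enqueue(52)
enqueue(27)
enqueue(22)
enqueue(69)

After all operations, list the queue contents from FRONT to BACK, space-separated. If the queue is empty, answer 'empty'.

Answer: 44 52 27 22 69

Derivation:
enqueue(80): [80]
enqueue(40): [80, 40]
enqueue(12): [80, 40, 12]
enqueue(43): [80, 40, 12, 43]
enqueue(44): [80, 40, 12, 43, 44]
dequeue(): [40, 12, 43, 44]
dequeue(): [12, 43, 44]
dequeue(): [43, 44]
dequeue(): [44]
enqueue(52): [44, 52]
enqueue(27): [44, 52, 27]
enqueue(22): [44, 52, 27, 22]
enqueue(69): [44, 52, 27, 22, 69]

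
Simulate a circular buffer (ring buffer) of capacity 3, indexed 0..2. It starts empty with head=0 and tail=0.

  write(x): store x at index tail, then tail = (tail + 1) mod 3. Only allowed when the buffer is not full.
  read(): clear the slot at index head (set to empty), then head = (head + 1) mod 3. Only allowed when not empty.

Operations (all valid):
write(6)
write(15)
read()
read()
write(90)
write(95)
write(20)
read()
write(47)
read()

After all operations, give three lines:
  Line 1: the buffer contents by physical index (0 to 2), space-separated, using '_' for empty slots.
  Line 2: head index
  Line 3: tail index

write(6): buf=[6 _ _], head=0, tail=1, size=1
write(15): buf=[6 15 _], head=0, tail=2, size=2
read(): buf=[_ 15 _], head=1, tail=2, size=1
read(): buf=[_ _ _], head=2, tail=2, size=0
write(90): buf=[_ _ 90], head=2, tail=0, size=1
write(95): buf=[95 _ 90], head=2, tail=1, size=2
write(20): buf=[95 20 90], head=2, tail=2, size=3
read(): buf=[95 20 _], head=0, tail=2, size=2
write(47): buf=[95 20 47], head=0, tail=0, size=3
read(): buf=[_ 20 47], head=1, tail=0, size=2

Answer: _ 20 47
1
0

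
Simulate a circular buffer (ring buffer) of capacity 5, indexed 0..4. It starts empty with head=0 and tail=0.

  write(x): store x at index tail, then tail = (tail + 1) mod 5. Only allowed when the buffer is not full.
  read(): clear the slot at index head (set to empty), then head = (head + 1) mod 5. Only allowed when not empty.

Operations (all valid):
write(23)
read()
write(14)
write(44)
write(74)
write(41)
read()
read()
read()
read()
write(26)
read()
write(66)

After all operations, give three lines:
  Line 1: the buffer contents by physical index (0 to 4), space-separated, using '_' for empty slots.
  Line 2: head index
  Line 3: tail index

write(23): buf=[23 _ _ _ _], head=0, tail=1, size=1
read(): buf=[_ _ _ _ _], head=1, tail=1, size=0
write(14): buf=[_ 14 _ _ _], head=1, tail=2, size=1
write(44): buf=[_ 14 44 _ _], head=1, tail=3, size=2
write(74): buf=[_ 14 44 74 _], head=1, tail=4, size=3
write(41): buf=[_ 14 44 74 41], head=1, tail=0, size=4
read(): buf=[_ _ 44 74 41], head=2, tail=0, size=3
read(): buf=[_ _ _ 74 41], head=3, tail=0, size=2
read(): buf=[_ _ _ _ 41], head=4, tail=0, size=1
read(): buf=[_ _ _ _ _], head=0, tail=0, size=0
write(26): buf=[26 _ _ _ _], head=0, tail=1, size=1
read(): buf=[_ _ _ _ _], head=1, tail=1, size=0
write(66): buf=[_ 66 _ _ _], head=1, tail=2, size=1

Answer: _ 66 _ _ _
1
2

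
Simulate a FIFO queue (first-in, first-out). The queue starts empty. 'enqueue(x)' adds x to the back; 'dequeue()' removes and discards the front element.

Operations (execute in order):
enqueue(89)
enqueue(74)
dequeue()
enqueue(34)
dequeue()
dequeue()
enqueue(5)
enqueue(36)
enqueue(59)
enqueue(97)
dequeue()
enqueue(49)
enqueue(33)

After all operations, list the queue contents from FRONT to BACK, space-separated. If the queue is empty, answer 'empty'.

Answer: 36 59 97 49 33

Derivation:
enqueue(89): [89]
enqueue(74): [89, 74]
dequeue(): [74]
enqueue(34): [74, 34]
dequeue(): [34]
dequeue(): []
enqueue(5): [5]
enqueue(36): [5, 36]
enqueue(59): [5, 36, 59]
enqueue(97): [5, 36, 59, 97]
dequeue(): [36, 59, 97]
enqueue(49): [36, 59, 97, 49]
enqueue(33): [36, 59, 97, 49, 33]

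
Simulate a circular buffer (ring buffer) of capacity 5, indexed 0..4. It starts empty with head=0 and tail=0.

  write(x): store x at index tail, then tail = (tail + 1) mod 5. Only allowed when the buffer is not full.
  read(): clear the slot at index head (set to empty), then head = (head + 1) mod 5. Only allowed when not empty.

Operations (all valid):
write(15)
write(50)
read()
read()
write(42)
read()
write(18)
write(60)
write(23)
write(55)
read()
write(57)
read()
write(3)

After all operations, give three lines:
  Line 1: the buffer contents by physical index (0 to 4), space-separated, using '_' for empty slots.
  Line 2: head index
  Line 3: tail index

Answer: 23 55 57 3 _
0
4

Derivation:
write(15): buf=[15 _ _ _ _], head=0, tail=1, size=1
write(50): buf=[15 50 _ _ _], head=0, tail=2, size=2
read(): buf=[_ 50 _ _ _], head=1, tail=2, size=1
read(): buf=[_ _ _ _ _], head=2, tail=2, size=0
write(42): buf=[_ _ 42 _ _], head=2, tail=3, size=1
read(): buf=[_ _ _ _ _], head=3, tail=3, size=0
write(18): buf=[_ _ _ 18 _], head=3, tail=4, size=1
write(60): buf=[_ _ _ 18 60], head=3, tail=0, size=2
write(23): buf=[23 _ _ 18 60], head=3, tail=1, size=3
write(55): buf=[23 55 _ 18 60], head=3, tail=2, size=4
read(): buf=[23 55 _ _ 60], head=4, tail=2, size=3
write(57): buf=[23 55 57 _ 60], head=4, tail=3, size=4
read(): buf=[23 55 57 _ _], head=0, tail=3, size=3
write(3): buf=[23 55 57 3 _], head=0, tail=4, size=4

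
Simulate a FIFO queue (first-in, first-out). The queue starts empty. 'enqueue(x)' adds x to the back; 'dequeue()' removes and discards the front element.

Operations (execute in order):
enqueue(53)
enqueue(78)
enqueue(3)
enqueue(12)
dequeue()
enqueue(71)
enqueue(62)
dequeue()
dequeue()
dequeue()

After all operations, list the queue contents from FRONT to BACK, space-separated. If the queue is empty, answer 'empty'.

Answer: 71 62

Derivation:
enqueue(53): [53]
enqueue(78): [53, 78]
enqueue(3): [53, 78, 3]
enqueue(12): [53, 78, 3, 12]
dequeue(): [78, 3, 12]
enqueue(71): [78, 3, 12, 71]
enqueue(62): [78, 3, 12, 71, 62]
dequeue(): [3, 12, 71, 62]
dequeue(): [12, 71, 62]
dequeue(): [71, 62]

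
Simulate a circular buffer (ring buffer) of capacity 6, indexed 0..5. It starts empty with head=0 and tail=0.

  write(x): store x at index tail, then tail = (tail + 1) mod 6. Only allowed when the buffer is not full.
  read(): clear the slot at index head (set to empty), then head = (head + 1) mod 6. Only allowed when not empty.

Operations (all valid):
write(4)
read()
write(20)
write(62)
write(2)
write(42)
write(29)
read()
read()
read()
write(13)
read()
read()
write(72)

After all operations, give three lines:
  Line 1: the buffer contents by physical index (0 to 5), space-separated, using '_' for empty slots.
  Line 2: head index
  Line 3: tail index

Answer: 13 72 _ _ _ _
0
2

Derivation:
write(4): buf=[4 _ _ _ _ _], head=0, tail=1, size=1
read(): buf=[_ _ _ _ _ _], head=1, tail=1, size=0
write(20): buf=[_ 20 _ _ _ _], head=1, tail=2, size=1
write(62): buf=[_ 20 62 _ _ _], head=1, tail=3, size=2
write(2): buf=[_ 20 62 2 _ _], head=1, tail=4, size=3
write(42): buf=[_ 20 62 2 42 _], head=1, tail=5, size=4
write(29): buf=[_ 20 62 2 42 29], head=1, tail=0, size=5
read(): buf=[_ _ 62 2 42 29], head=2, tail=0, size=4
read(): buf=[_ _ _ 2 42 29], head=3, tail=0, size=3
read(): buf=[_ _ _ _ 42 29], head=4, tail=0, size=2
write(13): buf=[13 _ _ _ 42 29], head=4, tail=1, size=3
read(): buf=[13 _ _ _ _ 29], head=5, tail=1, size=2
read(): buf=[13 _ _ _ _ _], head=0, tail=1, size=1
write(72): buf=[13 72 _ _ _ _], head=0, tail=2, size=2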